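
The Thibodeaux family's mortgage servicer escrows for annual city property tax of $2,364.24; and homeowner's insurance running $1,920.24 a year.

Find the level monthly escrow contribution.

City property tax — $2,364.24 per year
Homeowner's insurance — $1,920.24 per year
Annual escrow total = $4,284.48
Monthly = $4,284.48 ÷ 12 = $357.04

$357.04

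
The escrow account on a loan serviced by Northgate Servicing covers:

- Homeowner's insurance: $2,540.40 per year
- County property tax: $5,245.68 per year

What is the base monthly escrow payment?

$648.84

Homeowner's insurance — $2,540.40
County property tax — $5,245.68
Total per year = $2,540.40 + $5,245.68 = $7,786.08
Monthly = $7,786.08 / 12 = $648.84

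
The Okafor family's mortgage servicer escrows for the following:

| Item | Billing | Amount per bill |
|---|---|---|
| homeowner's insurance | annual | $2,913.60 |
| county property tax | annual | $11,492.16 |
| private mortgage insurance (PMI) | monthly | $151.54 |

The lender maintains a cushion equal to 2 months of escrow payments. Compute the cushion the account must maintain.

$2,704.04

Homeowner's insurance — $2,913.60
County property tax — $11,492.16
Private mortgage insurance (PMI) — $151.54 × 12 = $1,818.48
Total per year = $2,913.60 + $11,492.16 + $1,818.48 = $16,224.24
Per month = $16,224.24 ÷ 12 = $1,352.02
Required cushion = 2 × $1,352.02 = $2,704.04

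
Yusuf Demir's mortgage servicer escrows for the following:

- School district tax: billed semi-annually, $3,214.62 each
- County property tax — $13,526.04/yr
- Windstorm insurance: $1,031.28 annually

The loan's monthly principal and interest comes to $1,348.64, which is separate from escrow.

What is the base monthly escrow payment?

School district tax: $3,214.62 × 2 = $6,429.24/yr
County property tax: $13,526.04/yr
Windstorm insurance: $1,031.28/yr
Combined annual = $6,429.24 + $13,526.04 + $1,031.28 = $20,986.56
Base monthly escrow = $20,986.56 / 12 = $1,748.88

$1,748.88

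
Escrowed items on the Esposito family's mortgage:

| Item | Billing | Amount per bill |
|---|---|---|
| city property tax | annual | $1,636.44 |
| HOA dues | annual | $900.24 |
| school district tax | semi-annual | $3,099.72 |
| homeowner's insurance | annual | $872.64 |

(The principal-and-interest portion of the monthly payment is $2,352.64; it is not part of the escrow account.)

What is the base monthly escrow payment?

City property tax — $1,636.44 per year
HOA dues — $900.24 per year
School district tax — $3,099.72 × 2 = $6,199.44 per year
Homeowner's insurance — $872.64 per year
Total per year = $1,636.44 + $900.24 + $6,199.44 + $872.64 = $9,608.76
Monthly = $9,608.76 / 12 = $800.73

$800.73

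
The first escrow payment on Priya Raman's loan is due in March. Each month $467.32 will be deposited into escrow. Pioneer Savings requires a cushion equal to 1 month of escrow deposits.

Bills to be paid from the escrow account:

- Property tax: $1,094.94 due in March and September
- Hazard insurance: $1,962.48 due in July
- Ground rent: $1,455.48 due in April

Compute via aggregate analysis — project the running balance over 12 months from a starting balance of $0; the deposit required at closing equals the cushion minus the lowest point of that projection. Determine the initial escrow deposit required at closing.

Cushion = 1 × $467.32 = $467.32
Trial balance (start $0, +$467.32 each month, − disbursements):
  Mar: +$467.32 − $1,094.94 → -$627.62
  Apr: +$467.32 − $1,455.48 → -$1,615.78
  May: +$467.32 → -$1,148.46
  Jun: +$467.32 → -$681.14
  Jul: +$467.32 − $1,962.48 → -$2,176.30
  Aug: +$467.32 → -$1,708.98
  Sep: +$467.32 − $1,094.94 → -$2,336.60
  Oct: +$467.32 → -$1,869.28
  Nov: +$467.32 → -$1,401.96
  Dec: +$467.32 → -$934.64
  Jan: +$467.32 → -$467.32
  Feb: +$467.32 → $0.00
Lowest trial balance = -$2,336.60 (Sep)
Initial deposit = cushion − low point = $467.32 − (-$2,336.60) = $2,803.92

$2,803.92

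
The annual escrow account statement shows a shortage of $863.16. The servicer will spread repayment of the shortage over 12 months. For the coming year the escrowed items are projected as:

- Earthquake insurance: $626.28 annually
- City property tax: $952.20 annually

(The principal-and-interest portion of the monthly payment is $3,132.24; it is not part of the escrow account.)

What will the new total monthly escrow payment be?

$203.47

Earthquake insurance = $626.28 per year
City property tax = $952.20 per year
Annual escrow total = $1,578.48
Monthly escrow = $1,578.48 ÷ 12 = $131.54
Shortage per month = $863.16 ÷ 12 = $71.93
Adjusted monthly = $131.54 + $71.93 = $203.47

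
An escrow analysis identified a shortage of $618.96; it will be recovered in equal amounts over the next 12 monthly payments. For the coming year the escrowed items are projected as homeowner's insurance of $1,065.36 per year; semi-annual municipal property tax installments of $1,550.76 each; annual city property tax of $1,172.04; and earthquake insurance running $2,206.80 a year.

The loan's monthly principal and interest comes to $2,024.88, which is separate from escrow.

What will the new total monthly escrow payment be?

Homeowner's insurance: $1,065.36
Municipal property tax: $1,550.76 × 2 = $3,101.52
City property tax: $1,172.04
Earthquake insurance: $2,206.80
Total per year = $7,545.72
Base monthly escrow = $7,545.72 ÷ 12 = $628.81
Monthly shortage recovery: $618.96 ÷ 12 = $51.58
Adjusted monthly = $628.81 + $51.58 = $680.39

$680.39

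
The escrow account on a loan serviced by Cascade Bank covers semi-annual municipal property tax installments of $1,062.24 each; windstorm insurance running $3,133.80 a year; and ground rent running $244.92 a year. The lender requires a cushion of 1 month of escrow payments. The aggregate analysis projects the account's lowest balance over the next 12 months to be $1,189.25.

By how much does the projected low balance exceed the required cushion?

Municipal property tax: $1,062.24 × 2 = $2,124.48 per year
Windstorm insurance: $3,133.80 per year
Ground rent: $244.92 per year
Annual escrow total = $2,124.48 + $3,133.80 + $244.92 = $5,503.20
Base monthly escrow = $5,503.20 ÷ 12 = $458.60
Required cushion = 1 × $458.60 = $458.60
Surplus = $1,189.25 − $458.60 = $730.65

$730.65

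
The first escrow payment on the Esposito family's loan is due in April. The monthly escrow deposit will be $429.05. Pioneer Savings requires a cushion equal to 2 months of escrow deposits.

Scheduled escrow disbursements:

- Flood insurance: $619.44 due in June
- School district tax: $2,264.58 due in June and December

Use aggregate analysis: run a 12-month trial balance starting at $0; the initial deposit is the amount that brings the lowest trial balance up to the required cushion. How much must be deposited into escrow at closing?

Cushion = 2 × $429.05 = $858.10
Trial balance (start $0, +$429.05 each month, − disbursements):
  Apr: +$429.05 → $429.05
  May: +$429.05 → $858.10
  Jun: +$429.05 − $2,884.02 → -$1,596.87
  Jul: +$429.05 → -$1,167.82
  Aug: +$429.05 → -$738.77
  Sep: +$429.05 → -$309.72
  Oct: +$429.05 → $119.33
  Nov: +$429.05 → $548.38
  Dec: +$429.05 − $2,264.58 → -$1,287.15
  Jan: +$429.05 → -$858.10
  Feb: +$429.05 → -$429.05
  Mar: +$429.05 → $0.00
Lowest trial balance = -$1,596.87 (Jun)
Initial deposit = cushion − low point = $858.10 − (-$1,596.87) = $2,454.97

$2,454.97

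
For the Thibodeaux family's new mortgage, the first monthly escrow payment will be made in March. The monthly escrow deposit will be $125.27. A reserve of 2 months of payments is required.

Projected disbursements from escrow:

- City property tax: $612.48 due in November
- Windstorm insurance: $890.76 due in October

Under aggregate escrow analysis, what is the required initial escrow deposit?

Cushion = 2 × $125.27 = $250.54
Trial balance (start $0, +$125.27 each month, − disbursements):
  Mar: +$125.27 → $125.27
  Apr: +$125.27 → $250.54
  May: +$125.27 → $375.81
  Jun: +$125.27 → $501.08
  Jul: +$125.27 → $626.35
  Aug: +$125.27 → $751.62
  Sep: +$125.27 → $876.89
  Oct: +$125.27 − $890.76 → $111.40
  Nov: +$125.27 − $612.48 → -$375.81
  Dec: +$125.27 → -$250.54
  Jan: +$125.27 → -$125.27
  Feb: +$125.27 → $0.00
Lowest trial balance = -$375.81 (Nov)
Initial deposit = cushion − low point = $250.54 − (-$375.81) = $626.35

$626.35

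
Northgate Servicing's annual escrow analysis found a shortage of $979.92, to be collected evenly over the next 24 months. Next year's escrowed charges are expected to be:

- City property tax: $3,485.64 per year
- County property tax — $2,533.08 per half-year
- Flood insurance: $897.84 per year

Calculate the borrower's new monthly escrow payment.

$828.30

City property tax — $3,485.64
County property tax — $2,533.08 × 2 = $5,066.16
Flood insurance — $897.84
Total annual escrow = $3,485.64 + $5,066.16 + $897.84 = $9,449.64
Base monthly escrow = $9,449.64 ÷ 12 = $787.47
Shortage spread = $979.92 / 24 = $40.83/mo
Adjusted monthly = $787.47 + $40.83 = $828.30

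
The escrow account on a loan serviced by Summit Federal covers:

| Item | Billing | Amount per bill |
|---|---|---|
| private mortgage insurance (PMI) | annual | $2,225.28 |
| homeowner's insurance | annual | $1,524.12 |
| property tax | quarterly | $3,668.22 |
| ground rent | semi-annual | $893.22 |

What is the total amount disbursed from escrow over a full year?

Private mortgage insurance (PMI) — $2,225.28
Homeowner's insurance — $1,524.12
Property tax — $3,668.22 × 4 = $14,672.88
Ground rent — $893.22 × 2 = $1,786.44
Combined annual = $2,225.28 + $1,524.12 + $14,672.88 + $1,786.44 = $20,208.72

$20,208.72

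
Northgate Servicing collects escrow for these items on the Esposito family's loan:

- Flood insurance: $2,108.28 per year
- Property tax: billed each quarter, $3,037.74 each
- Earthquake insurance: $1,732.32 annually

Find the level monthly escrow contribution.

Flood insurance = $2,108.28 per year
Property tax = $3,037.74 × 4 = $12,150.96 per year
Earthquake insurance = $1,732.32 per year
Annual escrow total = $2,108.28 + $12,150.96 + $1,732.32 = $15,991.56
Per month = $15,991.56 / 12 = $1,332.63

$1,332.63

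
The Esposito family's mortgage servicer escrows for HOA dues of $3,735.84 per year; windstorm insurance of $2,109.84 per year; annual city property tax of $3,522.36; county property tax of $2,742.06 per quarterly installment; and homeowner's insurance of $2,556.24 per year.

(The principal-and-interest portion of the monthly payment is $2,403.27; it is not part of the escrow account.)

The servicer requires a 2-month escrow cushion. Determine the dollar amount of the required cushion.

HOA dues: $3,735.84 per year
Windstorm insurance: $2,109.84 per year
City property tax: $3,522.36 per year
County property tax: $2,742.06 × 4 = $10,968.24 per year
Homeowner's insurance: $2,556.24 per year
Annual escrow total = $3,735.84 + $2,109.84 + $3,522.36 + $10,968.24 + $2,556.24 = $22,892.52
Monthly = $22,892.52 / 12 = $1,907.71
Cushion = 2 × $1,907.71 = $3,815.42

$3,815.42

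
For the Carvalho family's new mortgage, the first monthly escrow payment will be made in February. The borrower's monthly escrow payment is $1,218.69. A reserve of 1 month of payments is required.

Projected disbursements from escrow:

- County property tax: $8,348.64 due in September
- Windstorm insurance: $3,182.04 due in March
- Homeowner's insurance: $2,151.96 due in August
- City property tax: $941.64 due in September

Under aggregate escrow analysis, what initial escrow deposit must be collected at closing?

Cushion = 1 × $1,218.69 = $1,218.69
Trial balance (start $0, +$1,218.69 each month, − disbursements):
  Feb: +$1,218.69 → $1,218.69
  Mar: +$1,218.69 − $3,182.04 → -$744.66
  Apr: +$1,218.69 → $474.03
  May: +$1,218.69 → $1,692.72
  Jun: +$1,218.69 → $2,911.41
  Jul: +$1,218.69 → $4,130.10
  Aug: +$1,218.69 − $2,151.96 → $3,196.83
  Sep: +$1,218.69 − $9,290.28 → -$4,874.76
  Oct: +$1,218.69 → -$3,656.07
  Nov: +$1,218.69 → -$2,437.38
  Dec: +$1,218.69 → -$1,218.69
  Jan: +$1,218.69 → $0.00
Lowest trial balance = -$4,874.76 (Sep)
Initial deposit = cushion − low point = $1,218.69 − (-$4,874.76) = $6,093.45

$6,093.45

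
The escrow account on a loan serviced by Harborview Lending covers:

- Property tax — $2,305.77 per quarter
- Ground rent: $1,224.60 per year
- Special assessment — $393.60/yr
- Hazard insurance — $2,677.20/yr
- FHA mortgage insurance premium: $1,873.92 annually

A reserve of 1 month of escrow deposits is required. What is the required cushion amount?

Property tax — $2,305.77 × 4 = $9,223.08 annually
Ground rent — $1,224.60 annually
Special assessment — $393.60 annually
Hazard insurance — $2,677.20 annually
FHA mortgage insurance premium — $1,873.92 annually
Annual escrow total = $15,392.40
Base monthly escrow = $15,392.40 ÷ 12 = $1,282.70
Reserve = 1 × $1,282.70 = $1,282.70

$1,282.70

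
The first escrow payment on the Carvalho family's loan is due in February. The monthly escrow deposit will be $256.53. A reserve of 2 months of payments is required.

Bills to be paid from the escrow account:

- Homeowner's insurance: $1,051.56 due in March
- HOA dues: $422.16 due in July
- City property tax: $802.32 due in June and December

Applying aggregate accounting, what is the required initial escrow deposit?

$1,249.92

Cushion = 2 × $256.53 = $513.06
Trial balance (start $0, +$256.53 each month, − disbursements):
  Feb: +$256.53 → $256.53
  Mar: +$256.53 − $1,051.56 → -$538.50
  Apr: +$256.53 → -$281.97
  May: +$256.53 → -$25.44
  Jun: +$256.53 − $802.32 → -$571.23
  Jul: +$256.53 − $422.16 → -$736.86
  Aug: +$256.53 → -$480.33
  Sep: +$256.53 → -$223.80
  Oct: +$256.53 → $32.73
  Nov: +$256.53 → $289.26
  Dec: +$256.53 − $802.32 → -$256.53
  Jan: +$256.53 → $0.00
Lowest trial balance = -$736.86 (Jul)
Initial deposit = cushion − low point = $513.06 − (-$736.86) = $1,249.92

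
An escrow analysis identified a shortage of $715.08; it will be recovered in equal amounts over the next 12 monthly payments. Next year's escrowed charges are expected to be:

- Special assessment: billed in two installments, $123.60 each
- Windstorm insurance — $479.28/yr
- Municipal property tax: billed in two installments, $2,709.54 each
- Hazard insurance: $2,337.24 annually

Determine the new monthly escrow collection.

Special assessment: $123.60 × 2 = $247.20 per year
Windstorm insurance: $479.28 per year
Municipal property tax: $2,709.54 × 2 = $5,419.08 per year
Hazard insurance: $2,337.24 per year
Annual escrow total = $247.20 + $479.28 + $5,419.08 + $2,337.24 = $8,482.80
Monthly escrow = $8,482.80 / 12 = $706.90
Shortage spread = $715.08 / 12 = $59.59/mo
Adjusted monthly = $706.90 + $59.59 = $766.49

$766.49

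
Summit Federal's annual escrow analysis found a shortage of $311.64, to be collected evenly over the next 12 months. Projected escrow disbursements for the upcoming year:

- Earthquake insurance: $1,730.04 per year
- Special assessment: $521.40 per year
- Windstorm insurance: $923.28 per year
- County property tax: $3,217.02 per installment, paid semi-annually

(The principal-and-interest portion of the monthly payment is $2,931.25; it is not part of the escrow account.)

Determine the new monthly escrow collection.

Earthquake insurance = $1,730.04 annually
Special assessment = $521.40 annually
Windstorm insurance = $923.28 annually
County property tax = $3,217.02 × 2 = $6,434.04 annually
Combined annual = $1,730.04 + $521.40 + $923.28 + $6,434.04 = $9,608.76
Per month = $9,608.76 ÷ 12 = $800.73
Shortage spread = $311.64 ÷ 12 = $25.97/mo
Adjusted monthly = $800.73 + $25.97 = $826.70

$826.70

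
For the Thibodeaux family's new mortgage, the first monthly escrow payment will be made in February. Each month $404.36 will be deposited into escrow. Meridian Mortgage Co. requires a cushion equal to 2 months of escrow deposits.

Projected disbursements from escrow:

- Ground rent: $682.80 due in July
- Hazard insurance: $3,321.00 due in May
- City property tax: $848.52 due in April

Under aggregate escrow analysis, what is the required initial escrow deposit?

Cushion = 2 × $404.36 = $808.72
Trial balance (start $0, +$404.36 each month, − disbursements):
  Feb: +$404.36 → $404.36
  Mar: +$404.36 → $808.72
  Apr: +$404.36 − $848.52 → $364.56
  May: +$404.36 − $3,321.00 → -$2,552.08
  Jun: +$404.36 → -$2,147.72
  Jul: +$404.36 − $682.80 → -$2,426.16
  Aug: +$404.36 → -$2,021.80
  Sep: +$404.36 → -$1,617.44
  Oct: +$404.36 → -$1,213.08
  Nov: +$404.36 → -$808.72
  Dec: +$404.36 → -$404.36
  Jan: +$404.36 → $0.00
Lowest trial balance = -$2,552.08 (May)
Initial deposit = cushion − low point = $808.72 − (-$2,552.08) = $3,360.80

$3,360.80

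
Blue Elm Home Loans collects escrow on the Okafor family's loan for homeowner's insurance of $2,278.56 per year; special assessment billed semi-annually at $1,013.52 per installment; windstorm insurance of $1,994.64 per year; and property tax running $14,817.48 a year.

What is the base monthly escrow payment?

$1,759.81

Homeowner's insurance = $2,278.56 per year
Special assessment = $1,013.52 × 2 = $2,027.04 per year
Windstorm insurance = $1,994.64 per year
Property tax = $14,817.48 per year
Annual escrow total = $2,278.56 + $2,027.04 + $1,994.64 + $14,817.48 = $21,117.72
Base monthly escrow = $21,117.72 / 12 = $1,759.81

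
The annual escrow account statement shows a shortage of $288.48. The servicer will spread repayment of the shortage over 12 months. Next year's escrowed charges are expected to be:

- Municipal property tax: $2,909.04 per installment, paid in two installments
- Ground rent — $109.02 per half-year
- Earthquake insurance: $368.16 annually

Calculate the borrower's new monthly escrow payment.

$557.73

Municipal property tax: $2,909.04 × 2 = $5,818.08 per year
Ground rent: $109.02 × 2 = $218.04 per year
Earthquake insurance: $368.16 per year
Total annual escrow = $6,404.28
Monthly = $6,404.28 / 12 = $533.69
Monthly shortage recovery: $288.48 / 12 = $24.04
Adjusted monthly = $533.69 + $24.04 = $557.73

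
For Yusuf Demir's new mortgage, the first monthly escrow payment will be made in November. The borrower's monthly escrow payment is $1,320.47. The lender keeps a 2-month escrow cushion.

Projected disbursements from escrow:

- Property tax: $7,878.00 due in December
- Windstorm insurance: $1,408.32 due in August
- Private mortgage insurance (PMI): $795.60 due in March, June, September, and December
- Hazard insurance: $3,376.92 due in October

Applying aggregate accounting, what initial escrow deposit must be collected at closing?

Cushion = 2 × $1,320.47 = $2,640.94
Trial balance (start $0, +$1,320.47 each month, − disbursements):
  Nov: +$1,320.47 → $1,320.47
  Dec: +$1,320.47 − $8,673.60 → -$6,032.66
  Jan: +$1,320.47 → -$4,712.19
  Feb: +$1,320.47 → -$3,391.72
  Mar: +$1,320.47 − $795.60 → -$2,866.85
  Apr: +$1,320.47 → -$1,546.38
  May: +$1,320.47 → -$225.91
  Jun: +$1,320.47 − $795.60 → $298.96
  Jul: +$1,320.47 → $1,619.43
  Aug: +$1,320.47 − $1,408.32 → $1,531.58
  Sep: +$1,320.47 − $795.60 → $2,056.45
  Oct: +$1,320.47 − $3,376.92 → $0.00
Lowest trial balance = -$6,032.66 (Dec)
Initial deposit = cushion − low point = $2,640.94 − (-$6,032.66) = $8,673.60

$8,673.60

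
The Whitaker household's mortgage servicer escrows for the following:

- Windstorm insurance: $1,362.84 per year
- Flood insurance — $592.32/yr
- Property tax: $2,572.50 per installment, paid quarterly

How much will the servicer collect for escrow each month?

$1,020.43

Windstorm insurance — $1,362.84 annually
Flood insurance — $592.32 annually
Property tax — $2,572.50 × 4 = $10,290.00 annually
Yearly total = $1,362.84 + $592.32 + $10,290.00 = $12,245.16
Base monthly escrow = $12,245.16 / 12 = $1,020.43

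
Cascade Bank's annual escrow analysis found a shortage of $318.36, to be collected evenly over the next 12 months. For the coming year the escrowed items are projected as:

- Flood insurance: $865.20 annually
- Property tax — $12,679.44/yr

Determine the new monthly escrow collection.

Flood insurance: $865.20 per year
Property tax: $12,679.44 per year
Yearly total = $865.20 + $12,679.44 = $13,544.64
Monthly escrow = $13,544.64 ÷ 12 = $1,128.72
Monthly shortage recovery: $318.36 ÷ 12 = $26.53
New monthly escrow = $1,128.72 + $26.53 = $1,155.25

$1,155.25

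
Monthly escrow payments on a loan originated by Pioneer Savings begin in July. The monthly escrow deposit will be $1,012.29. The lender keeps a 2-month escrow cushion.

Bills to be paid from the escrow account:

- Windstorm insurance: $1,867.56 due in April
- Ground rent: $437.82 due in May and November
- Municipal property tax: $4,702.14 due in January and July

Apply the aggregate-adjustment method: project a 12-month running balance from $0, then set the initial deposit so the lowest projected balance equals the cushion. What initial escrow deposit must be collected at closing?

$5,714.43

Cushion = 2 × $1,012.29 = $2,024.58
Trial balance (start $0, +$1,012.29 each month, − disbursements):
  Jul: +$1,012.29 − $4,702.14 → -$3,689.85
  Aug: +$1,012.29 → -$2,677.56
  Sep: +$1,012.29 → -$1,665.27
  Oct: +$1,012.29 → -$652.98
  Nov: +$1,012.29 − $437.82 → -$78.51
  Dec: +$1,012.29 → $933.78
  Jan: +$1,012.29 − $4,702.14 → -$2,756.07
  Feb: +$1,012.29 → -$1,743.78
  Mar: +$1,012.29 → -$731.49
  Apr: +$1,012.29 − $1,867.56 → -$1,586.76
  May: +$1,012.29 − $437.82 → -$1,012.29
  Jun: +$1,012.29 → $0.00
Lowest trial balance = -$3,689.85 (Jul)
Initial deposit = cushion − low point = $2,024.58 − (-$3,689.85) = $5,714.43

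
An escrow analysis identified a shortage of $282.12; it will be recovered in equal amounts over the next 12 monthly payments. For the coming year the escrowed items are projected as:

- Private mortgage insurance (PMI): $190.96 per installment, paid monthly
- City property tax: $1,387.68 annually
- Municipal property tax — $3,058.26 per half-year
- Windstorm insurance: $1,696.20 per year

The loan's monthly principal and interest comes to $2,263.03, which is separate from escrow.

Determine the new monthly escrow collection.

$981.17

Private mortgage insurance (PMI) = $190.96 × 12 = $2,291.52
City property tax = $1,387.68
Municipal property tax = $3,058.26 × 2 = $6,116.52
Windstorm insurance = $1,696.20
Total annual escrow = $2,291.52 + $1,387.68 + $6,116.52 + $1,696.20 = $11,491.92
Monthly escrow = $11,491.92 / 12 = $957.66
Shortage per month = $282.12 ÷ 12 = $23.51
Adjusted monthly = $957.66 + $23.51 = $981.17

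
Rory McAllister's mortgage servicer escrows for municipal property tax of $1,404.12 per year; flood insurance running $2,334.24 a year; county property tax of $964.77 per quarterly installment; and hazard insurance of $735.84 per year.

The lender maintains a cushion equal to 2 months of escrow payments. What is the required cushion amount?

$1,388.88

Municipal property tax — $1,404.12
Flood insurance — $2,334.24
County property tax — $964.77 × 4 = $3,859.08
Hazard insurance — $735.84
Total annual escrow = $1,404.12 + $2,334.24 + $3,859.08 + $735.84 = $8,333.28
Per month = $8,333.28 ÷ 12 = $694.44
Cushion = 2 × $694.44 = $1,388.88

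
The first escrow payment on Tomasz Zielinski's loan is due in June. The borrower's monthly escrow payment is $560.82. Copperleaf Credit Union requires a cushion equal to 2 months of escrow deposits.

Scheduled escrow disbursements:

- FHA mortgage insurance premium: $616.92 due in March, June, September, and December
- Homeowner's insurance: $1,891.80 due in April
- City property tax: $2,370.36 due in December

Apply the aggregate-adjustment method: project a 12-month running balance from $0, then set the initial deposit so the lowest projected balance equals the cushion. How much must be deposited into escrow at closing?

Cushion = 2 × $560.82 = $1,121.64
Trial balance (start $0, +$560.82 each month, − disbursements):
  Jun: +$560.82 − $616.92 → -$56.10
  Jul: +$560.82 → $504.72
  Aug: +$560.82 → $1,065.54
  Sep: +$560.82 − $616.92 → $1,009.44
  Oct: +$560.82 → $1,570.26
  Nov: +$560.82 → $2,131.08
  Dec: +$560.82 − $2,987.28 → -$295.38
  Jan: +$560.82 → $265.44
  Feb: +$560.82 → $826.26
  Mar: +$560.82 − $616.92 → $770.16
  Apr: +$560.82 − $1,891.80 → -$560.82
  May: +$560.82 → $0.00
Lowest trial balance = -$560.82 (Apr)
Initial deposit = cushion − low point = $1,121.64 − (-$560.82) = $1,682.46

$1,682.46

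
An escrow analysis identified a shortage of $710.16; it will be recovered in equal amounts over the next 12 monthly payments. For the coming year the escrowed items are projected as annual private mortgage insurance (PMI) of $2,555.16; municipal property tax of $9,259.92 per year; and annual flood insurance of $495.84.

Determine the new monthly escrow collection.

$1,085.09

Private mortgage insurance (PMI) — $2,555.16
Municipal property tax — $9,259.92
Flood insurance — $495.84
Combined annual = $2,555.16 + $9,259.92 + $495.84 = $12,310.92
Base monthly escrow = $12,310.92 / 12 = $1,025.91
Monthly shortage recovery: $710.16 ÷ 12 = $59.18
New monthly escrow = $1,025.91 + $59.18 = $1,085.09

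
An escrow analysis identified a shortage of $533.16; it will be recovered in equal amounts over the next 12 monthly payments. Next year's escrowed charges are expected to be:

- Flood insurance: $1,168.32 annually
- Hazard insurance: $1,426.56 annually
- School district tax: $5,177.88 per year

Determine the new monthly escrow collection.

$692.16

Flood insurance: $1,168.32/yr
Hazard insurance: $1,426.56/yr
School district tax: $5,177.88/yr
Combined annual = $7,772.76
Monthly escrow = $7,772.76 / 12 = $647.73
Shortage spread = $533.16 ÷ 12 = $44.43/mo
New monthly escrow = $647.73 + $44.43 = $692.16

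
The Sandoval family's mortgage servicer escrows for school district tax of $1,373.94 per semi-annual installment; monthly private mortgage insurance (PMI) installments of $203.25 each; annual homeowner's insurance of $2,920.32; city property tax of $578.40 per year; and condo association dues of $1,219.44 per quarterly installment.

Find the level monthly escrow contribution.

$1,130.28

School district tax: $1,373.94 × 2 = $2,747.88 annually
Private mortgage insurance (PMI): $203.25 × 12 = $2,439.00 annually
Homeowner's insurance: $2,920.32 annually
City property tax: $578.40 annually
Condo association dues: $1,219.44 × 4 = $4,877.76 annually
Combined annual = $2,747.88 + $2,439.00 + $2,920.32 + $578.40 + $4,877.76 = $13,563.36
Monthly = $13,563.36 ÷ 12 = $1,130.28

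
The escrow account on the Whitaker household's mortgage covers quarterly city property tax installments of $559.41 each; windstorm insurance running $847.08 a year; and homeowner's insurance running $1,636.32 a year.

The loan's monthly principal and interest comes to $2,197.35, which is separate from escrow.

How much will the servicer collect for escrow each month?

$393.42

City property tax = $559.41 × 4 = $2,237.64/yr
Windstorm insurance = $847.08/yr
Homeowner's insurance = $1,636.32/yr
Total per year = $4,721.04
Per month = $4,721.04 / 12 = $393.42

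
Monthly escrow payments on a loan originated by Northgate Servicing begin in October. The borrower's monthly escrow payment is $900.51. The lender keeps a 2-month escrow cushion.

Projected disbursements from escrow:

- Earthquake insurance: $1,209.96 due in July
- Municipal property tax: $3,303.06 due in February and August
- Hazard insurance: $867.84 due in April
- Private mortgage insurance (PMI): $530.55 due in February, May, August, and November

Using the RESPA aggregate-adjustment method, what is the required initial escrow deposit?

$2,701.53

Cushion = 2 × $900.51 = $1,801.02
Trial balance (start $0, +$900.51 each month, − disbursements):
  Oct: +$900.51 → $900.51
  Nov: +$900.51 − $530.55 → $1,270.47
  Dec: +$900.51 → $2,170.98
  Jan: +$900.51 → $3,071.49
  Feb: +$900.51 − $3,833.61 → $138.39
  Mar: +$900.51 → $1,038.90
  Apr: +$900.51 − $867.84 → $1,071.57
  May: +$900.51 − $530.55 → $1,441.53
  Jun: +$900.51 → $2,342.04
  Jul: +$900.51 − $1,209.96 → $2,032.59
  Aug: +$900.51 − $3,833.61 → -$900.51
  Sep: +$900.51 → $0.00
Lowest trial balance = -$900.51 (Aug)
Initial deposit = cushion − low point = $1,801.02 − (-$900.51) = $2,701.53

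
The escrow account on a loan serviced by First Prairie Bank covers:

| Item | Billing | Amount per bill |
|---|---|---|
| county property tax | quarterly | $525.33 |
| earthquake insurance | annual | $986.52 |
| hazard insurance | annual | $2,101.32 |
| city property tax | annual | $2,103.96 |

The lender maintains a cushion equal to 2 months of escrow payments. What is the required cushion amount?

County property tax — $525.33 × 4 = $2,101.32 per year
Earthquake insurance — $986.52 per year
Hazard insurance — $2,101.32 per year
City property tax — $2,103.96 per year
Yearly total = $2,101.32 + $986.52 + $2,101.32 + $2,103.96 = $7,293.12
Monthly escrow = $7,293.12 / 12 = $607.76
Cushion = 2 × $607.76 = $1,215.52

$1,215.52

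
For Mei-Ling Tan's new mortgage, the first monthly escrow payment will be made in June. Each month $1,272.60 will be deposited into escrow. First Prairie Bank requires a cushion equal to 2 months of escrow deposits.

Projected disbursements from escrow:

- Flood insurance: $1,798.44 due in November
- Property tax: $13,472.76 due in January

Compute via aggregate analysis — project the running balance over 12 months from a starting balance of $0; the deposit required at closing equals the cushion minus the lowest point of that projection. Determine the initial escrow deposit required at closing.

$7,635.60

Cushion = 2 × $1,272.60 = $2,545.20
Trial balance (start $0, +$1,272.60 each month, − disbursements):
  Jun: +$1,272.60 → $1,272.60
  Jul: +$1,272.60 → $2,545.20
  Aug: +$1,272.60 → $3,817.80
  Sep: +$1,272.60 → $5,090.40
  Oct: +$1,272.60 → $6,363.00
  Nov: +$1,272.60 − $1,798.44 → $5,837.16
  Dec: +$1,272.60 → $7,109.76
  Jan: +$1,272.60 − $13,472.76 → -$5,090.40
  Feb: +$1,272.60 → -$3,817.80
  Mar: +$1,272.60 → -$2,545.20
  Apr: +$1,272.60 → -$1,272.60
  May: +$1,272.60 → $0.00
Lowest trial balance = -$5,090.40 (Jan)
Initial deposit = cushion − low point = $2,545.20 − (-$5,090.40) = $7,635.60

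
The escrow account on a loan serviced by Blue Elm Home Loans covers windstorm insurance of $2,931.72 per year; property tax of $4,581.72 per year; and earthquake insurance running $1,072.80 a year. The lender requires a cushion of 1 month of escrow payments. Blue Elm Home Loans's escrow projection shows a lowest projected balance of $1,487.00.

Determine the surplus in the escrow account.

Windstorm insurance: $2,931.72 annually
Property tax: $4,581.72 annually
Earthquake insurance: $1,072.80 annually
Yearly total = $2,931.72 + $4,581.72 + $1,072.80 = $8,586.24
Per month = $8,586.24 ÷ 12 = $715.52
Required reserve = 1 × $715.52 = $715.52
Surplus = $1,487.00 − $715.52 = $771.48

$771.48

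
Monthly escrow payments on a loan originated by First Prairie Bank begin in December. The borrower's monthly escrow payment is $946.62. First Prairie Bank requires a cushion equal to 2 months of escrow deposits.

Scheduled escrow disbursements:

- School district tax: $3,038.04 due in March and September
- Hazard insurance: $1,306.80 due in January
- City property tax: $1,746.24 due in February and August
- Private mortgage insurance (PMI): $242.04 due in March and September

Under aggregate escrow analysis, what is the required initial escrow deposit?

Cushion = 2 × $946.62 = $1,893.24
Trial balance (start $0, +$946.62 each month, − disbursements):
  Dec: +$946.62 → $946.62
  Jan: +$946.62 − $1,306.80 → $586.44
  Feb: +$946.62 − $1,746.24 → -$213.18
  Mar: +$946.62 − $3,280.08 → -$2,546.64
  Apr: +$946.62 → -$1,600.02
  May: +$946.62 → -$653.40
  Jun: +$946.62 → $293.22
  Jul: +$946.62 → $1,239.84
  Aug: +$946.62 − $1,746.24 → $440.22
  Sep: +$946.62 − $3,280.08 → -$1,893.24
  Oct: +$946.62 → -$946.62
  Nov: +$946.62 → $0.00
Lowest trial balance = -$2,546.64 (Mar)
Initial deposit = cushion − low point = $1,893.24 − (-$2,546.64) = $4,439.88

$4,439.88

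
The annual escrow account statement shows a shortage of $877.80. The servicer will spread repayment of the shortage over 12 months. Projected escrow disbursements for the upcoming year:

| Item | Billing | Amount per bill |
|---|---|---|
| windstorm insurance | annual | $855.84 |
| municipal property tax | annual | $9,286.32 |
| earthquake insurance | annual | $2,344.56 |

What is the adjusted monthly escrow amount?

$1,113.71

Windstorm insurance — $855.84/yr
Municipal property tax — $9,286.32/yr
Earthquake insurance — $2,344.56/yr
Total annual escrow = $855.84 + $9,286.32 + $2,344.56 = $12,486.72
Base monthly escrow = $12,486.72 ÷ 12 = $1,040.56
Shortage spread = $877.80 / 12 = $73.15/mo
Adjusted monthly = $1,040.56 + $73.15 = $1,113.71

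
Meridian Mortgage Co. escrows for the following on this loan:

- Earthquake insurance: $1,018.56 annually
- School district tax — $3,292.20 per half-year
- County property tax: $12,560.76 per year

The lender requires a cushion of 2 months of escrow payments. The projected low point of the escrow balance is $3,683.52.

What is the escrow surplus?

$322.90

Earthquake insurance — $1,018.56
School district tax — $3,292.20 × 2 = $6,584.40
County property tax — $12,560.76
Combined annual = $1,018.56 + $6,584.40 + $12,560.76 = $20,163.72
Monthly = $20,163.72 / 12 = $1,680.31
Required cushion = 2 × $1,680.31 = $3,360.62
Excess over cushion: $3,683.52 − $3,360.62 = $322.90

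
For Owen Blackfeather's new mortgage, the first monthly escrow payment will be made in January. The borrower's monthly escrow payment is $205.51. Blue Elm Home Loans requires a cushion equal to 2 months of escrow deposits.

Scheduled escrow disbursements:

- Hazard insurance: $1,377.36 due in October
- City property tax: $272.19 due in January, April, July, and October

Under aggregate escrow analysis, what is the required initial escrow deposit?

Cushion = 2 × $205.51 = $411.02
Trial balance (start $0, +$205.51 each month, − disbursements):
  Jan: +$205.51 − $272.19 → -$66.68
  Feb: +$205.51 → $138.83
  Mar: +$205.51 → $344.34
  Apr: +$205.51 − $272.19 → $277.66
  May: +$205.51 → $483.17
  Jun: +$205.51 → $688.68
  Jul: +$205.51 − $272.19 → $622.00
  Aug: +$205.51 → $827.51
  Sep: +$205.51 → $1,033.02
  Oct: +$205.51 − $1,649.55 → -$411.02
  Nov: +$205.51 → -$205.51
  Dec: +$205.51 → $0.00
Lowest trial balance = -$411.02 (Oct)
Initial deposit = cushion − low point = $411.02 − (-$411.02) = $822.04

$822.04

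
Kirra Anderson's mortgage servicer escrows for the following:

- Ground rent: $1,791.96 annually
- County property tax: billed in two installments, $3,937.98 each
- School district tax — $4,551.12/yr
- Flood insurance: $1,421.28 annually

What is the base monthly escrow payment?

Ground rent: $1,791.96/yr
County property tax: $3,937.98 × 2 = $7,875.96/yr
School district tax: $4,551.12/yr
Flood insurance: $1,421.28/yr
Total annual escrow = $15,640.32
Monthly escrow = $15,640.32 ÷ 12 = $1,303.36

$1,303.36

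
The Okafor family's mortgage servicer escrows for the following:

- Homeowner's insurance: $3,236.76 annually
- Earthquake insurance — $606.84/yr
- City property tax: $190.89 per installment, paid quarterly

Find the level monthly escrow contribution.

Homeowner's insurance: $3,236.76/yr
Earthquake insurance: $606.84/yr
City property tax: $190.89 × 4 = $763.56/yr
Combined annual = $3,236.76 + $606.84 + $763.56 = $4,607.16
Base monthly escrow = $4,607.16 / 12 = $383.93

$383.93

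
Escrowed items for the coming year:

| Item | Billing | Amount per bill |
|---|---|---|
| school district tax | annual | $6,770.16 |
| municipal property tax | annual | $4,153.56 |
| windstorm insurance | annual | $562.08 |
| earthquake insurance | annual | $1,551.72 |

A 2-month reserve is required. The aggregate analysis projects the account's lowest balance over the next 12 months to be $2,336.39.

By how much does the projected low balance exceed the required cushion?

$163.47

School district tax = $6,770.16
Municipal property tax = $4,153.56
Windstorm insurance = $562.08
Earthquake insurance = $1,551.72
Annual escrow total = $6,770.16 + $4,153.56 + $562.08 + $1,551.72 = $13,037.52
Monthly = $13,037.52 ÷ 12 = $1,086.46
Required cushion = 2 × $1,086.46 = $2,172.92
Surplus = $2,336.39 − $2,172.92 = $163.47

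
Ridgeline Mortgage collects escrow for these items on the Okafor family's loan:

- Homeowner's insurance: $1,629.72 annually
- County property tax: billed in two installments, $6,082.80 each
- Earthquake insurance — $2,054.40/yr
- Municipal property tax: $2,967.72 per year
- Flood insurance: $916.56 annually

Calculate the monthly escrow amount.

$1,644.50

Homeowner's insurance: $1,629.72/yr
County property tax: $6,082.80 × 2 = $12,165.60/yr
Earthquake insurance: $2,054.40/yr
Municipal property tax: $2,967.72/yr
Flood insurance: $916.56/yr
Annual escrow total = $1,629.72 + $12,165.60 + $2,054.40 + $2,967.72 + $916.56 = $19,734.00
Per month = $19,734.00 ÷ 12 = $1,644.50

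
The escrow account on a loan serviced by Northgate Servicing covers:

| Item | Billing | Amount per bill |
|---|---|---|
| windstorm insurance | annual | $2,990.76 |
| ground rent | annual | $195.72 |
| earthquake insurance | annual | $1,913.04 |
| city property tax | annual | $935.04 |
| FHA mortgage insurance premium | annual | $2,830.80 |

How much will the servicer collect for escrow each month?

Windstorm insurance — $2,990.76 per year
Ground rent — $195.72 per year
Earthquake insurance — $1,913.04 per year
City property tax — $935.04 per year
FHA mortgage insurance premium — $2,830.80 per year
Total per year = $2,990.76 + $195.72 + $1,913.04 + $935.04 + $2,830.80 = $8,865.36
Base monthly escrow = $8,865.36 / 12 = $738.78

$738.78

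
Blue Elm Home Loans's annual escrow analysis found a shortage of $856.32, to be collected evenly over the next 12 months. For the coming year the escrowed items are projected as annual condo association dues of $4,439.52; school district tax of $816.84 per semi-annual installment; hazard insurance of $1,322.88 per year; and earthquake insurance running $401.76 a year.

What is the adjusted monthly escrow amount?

$721.18

Condo association dues: $4,439.52 annually
School district tax: $816.84 × 2 = $1,633.68 annually
Hazard insurance: $1,322.88 annually
Earthquake insurance: $401.76 annually
Combined annual = $4,439.52 + $1,633.68 + $1,322.88 + $401.76 = $7,797.84
Per month = $7,797.84 / 12 = $649.82
Shortage spread = $856.32 ÷ 12 = $71.36/mo
New monthly escrow = $649.82 + $71.36 = $721.18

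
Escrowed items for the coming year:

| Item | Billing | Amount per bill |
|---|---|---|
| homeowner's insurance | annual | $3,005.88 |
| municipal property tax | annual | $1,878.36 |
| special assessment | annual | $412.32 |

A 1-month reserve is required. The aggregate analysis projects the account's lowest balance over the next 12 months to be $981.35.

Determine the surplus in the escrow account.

Homeowner's insurance — $3,005.88 annually
Municipal property tax — $1,878.36 annually
Special assessment — $412.32 annually
Combined annual = $5,296.56
Monthly = $5,296.56 / 12 = $441.38
Required reserve = 1 × $441.38 = $441.38
Excess over cushion: $981.35 − $441.38 = $539.97

$539.97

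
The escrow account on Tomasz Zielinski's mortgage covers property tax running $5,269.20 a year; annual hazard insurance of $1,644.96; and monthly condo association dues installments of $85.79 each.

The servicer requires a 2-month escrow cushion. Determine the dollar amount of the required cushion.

$1,323.94

Property tax: $5,269.20 annually
Hazard insurance: $1,644.96 annually
Condo association dues: $85.79 × 12 = $1,029.48 annually
Combined annual = $7,943.64
Monthly = $7,943.64 / 12 = $661.97
Cushion = 2 × $661.97 = $1,323.94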